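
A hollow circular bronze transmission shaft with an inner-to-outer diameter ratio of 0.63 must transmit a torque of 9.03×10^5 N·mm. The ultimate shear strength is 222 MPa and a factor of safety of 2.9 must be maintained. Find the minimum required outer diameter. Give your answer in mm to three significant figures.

τ_allow = 222/2.9 = 76.55 MPa.
For a hollow shaft τ = 16T/[πd_o³(1−k⁴)] with k = 0.63, so 1−k⁴ = 0.8425.
d_o³ = 16T/[π τ_allow (1−k⁴)] = 16×903000/(π×76.55×0.8425) = 71310 mm³.
d_o = 41.47 mm.

d_o = 41.5 mm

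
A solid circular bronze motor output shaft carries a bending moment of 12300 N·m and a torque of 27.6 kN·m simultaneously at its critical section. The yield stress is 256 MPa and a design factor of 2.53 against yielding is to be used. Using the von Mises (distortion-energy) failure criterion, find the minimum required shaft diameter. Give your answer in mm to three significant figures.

σ_allow = σ_y/n = 256/2.53 = 101.2 MPa.
For a solid shaft σ_b = 32M/(πd³) and τ = 16T/(πd³), so the von Mises stress is σ' = (16/πd³)·√(4M²+3T²).
√(4M²+3T²) = √(4×(1.230×10^7)² + 3×(2.760×10^7)²) = 5.376×10^7 N·mm.
d³ = 16×5.376×10^7/(π×101.2) = 2.706×10^6 mm³.
d = 139.4 mm.

d = 139 mm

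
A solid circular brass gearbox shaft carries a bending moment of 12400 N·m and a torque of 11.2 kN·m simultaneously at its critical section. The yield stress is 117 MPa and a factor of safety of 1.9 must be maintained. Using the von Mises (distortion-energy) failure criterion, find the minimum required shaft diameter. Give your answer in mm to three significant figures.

d = 138 mm

σ_allow = σ_y/n = 117/1.9 = 61.58 MPa.
For a solid shaft σ_b = 32M/(πd³) and τ = 16T/(πd³), so the von Mises stress is σ' = (16/πd³)·√(4M²+3T²).
√(4M²+3T²) = √(4×(1.240×10^7)² + 3×(1.120×10^7)²) = 3.149×10^7 N·mm.
d³ = 16×3.149×10^7/(π×61.58) = 2.604×10^6 mm³.
d = 137.6 mm.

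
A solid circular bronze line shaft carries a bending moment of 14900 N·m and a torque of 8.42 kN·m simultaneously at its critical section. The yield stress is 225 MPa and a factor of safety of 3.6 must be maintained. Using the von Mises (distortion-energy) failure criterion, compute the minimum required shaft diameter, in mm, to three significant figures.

d = 139 mm

σ_allow = σ_y/n = 225/3.6 = 62.50 MPa.
For a solid shaft σ_b = 32M/(πd³) and τ = 16T/(πd³), so the von Mises stress is σ' = (16/πd³)·√(4M²+3T²).
√(4M²+3T²) = √(4×(1.490×10^7)² + 3×(8.420×10^6)²) = 3.318×10^7 N·mm.
d³ = 16×3.318×10^7/(π×62.50) = 2.704×10^6 mm³.
d = 139.3 mm.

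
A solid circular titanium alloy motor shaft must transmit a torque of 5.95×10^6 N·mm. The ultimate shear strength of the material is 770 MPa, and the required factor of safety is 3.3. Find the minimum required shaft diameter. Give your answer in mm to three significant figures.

d = 50.6 mm

Allowable shear stress τ_allow = 770/3.3 = 233.3 MPa.
For a solid shaft τ = 16T/(πd³), so d³ = 16T/(π τ_allow) = 16×5950000/(π×233.3) = 129900 mm³.
d = (129900)^(1/3) = 50.64 mm.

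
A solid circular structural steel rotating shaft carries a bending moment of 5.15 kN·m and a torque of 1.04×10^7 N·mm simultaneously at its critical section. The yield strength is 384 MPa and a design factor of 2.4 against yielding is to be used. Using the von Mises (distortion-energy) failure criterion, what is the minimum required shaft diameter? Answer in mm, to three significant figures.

σ_allow = σ_y/n = 384/2.4 = 160.0 MPa.
For a solid shaft σ_b = 32M/(πd³) and τ = 16T/(πd³), so the von Mises stress is σ' = (16/πd³)·√(4M²+3T²).
√(4M²+3T²) = √(4×(5.150×10^6)² + 3×(1.040×10^7)²) = 2.075×10^7 N·mm.
d³ = 16×2.075×10^7/(π×160.0) = 660500 mm³.
d = 87.09 mm.

d = 87.1 mm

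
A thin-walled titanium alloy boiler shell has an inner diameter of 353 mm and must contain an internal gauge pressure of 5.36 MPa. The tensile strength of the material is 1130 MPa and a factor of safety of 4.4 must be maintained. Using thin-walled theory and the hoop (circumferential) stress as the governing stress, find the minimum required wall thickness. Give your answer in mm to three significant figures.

t = 3.68 mm

σ_allow = 1130/4.4 = 256.8 MPa.
Hoop stress σ_h = pD/(2t), so t = pD/(2σ_allow) = 5.36×353/(2×256.8) = 3.684 mm.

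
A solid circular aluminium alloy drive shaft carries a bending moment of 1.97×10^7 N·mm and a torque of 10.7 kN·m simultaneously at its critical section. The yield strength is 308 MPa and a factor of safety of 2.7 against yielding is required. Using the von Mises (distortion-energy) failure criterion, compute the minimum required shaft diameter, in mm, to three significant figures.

d = 125 mm

σ_allow = σ_y/n = 308/2.7 = 114.1 MPa.
For a solid shaft σ_b = 32M/(πd³) and τ = 16T/(πd³), so the von Mises stress is σ' = (16/πd³)·√(4M²+3T²).
√(4M²+3T²) = √(4×(1.970×10^7)² + 3×(1.070×10^7)²) = 4.354×10^7 N·mm.
d³ = 16×4.354×10^7/(π×114.1) = 1.944×10^6 mm³.
d = 124.8 mm.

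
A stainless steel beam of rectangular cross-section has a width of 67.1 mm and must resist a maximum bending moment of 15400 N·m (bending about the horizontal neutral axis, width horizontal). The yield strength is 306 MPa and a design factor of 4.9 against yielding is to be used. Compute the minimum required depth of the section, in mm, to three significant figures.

h = 148 mm

σ_allow = 306/4.9 = 62.45 MPa.
For a rectangular section σ = 6M/(bh²), so h² = 6M/(b σ_allow) = 6×1.5400×10^7/(67.1×62.45) = 22050 mm².
h = 148.5 mm.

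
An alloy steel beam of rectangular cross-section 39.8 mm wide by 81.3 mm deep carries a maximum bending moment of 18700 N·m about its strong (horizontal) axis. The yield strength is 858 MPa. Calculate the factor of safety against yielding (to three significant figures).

Section modulus S = bh²/6 = 39.8×81.3²/6 = 43840 mm³.
σ = M/S = 1.8700×10^7/43840 = 426.5 MPa.
n = 858/426.5 = 2.012.

n = 2.01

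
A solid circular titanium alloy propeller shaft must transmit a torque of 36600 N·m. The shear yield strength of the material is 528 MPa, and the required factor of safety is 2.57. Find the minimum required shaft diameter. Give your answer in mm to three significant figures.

Allowable shear stress τ_allow = 528/2.57 = 205.4 MPa.
For a solid shaft τ = 16T/(πd³), so d³ = 16T/(π τ_allow) = 16×3.6600×10^7/(π×205.4) = 907300 mm³.
d = (907300)^(1/3) = 96.81 mm.

d = 96.8 mm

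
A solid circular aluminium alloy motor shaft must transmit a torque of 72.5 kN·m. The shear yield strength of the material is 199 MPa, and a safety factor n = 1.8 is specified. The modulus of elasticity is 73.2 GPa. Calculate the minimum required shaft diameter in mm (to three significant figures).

d = 149 mm

Allowable shear stress τ_allow = 199/1.8 = 110.6 MPa.
For a solid shaft τ = 16T/(πd³), so d³ = 16T/(π τ_allow) = 16×7.2500×10^7/(π×110.6) = 3.340×10^6 mm³.
d = (3.340×10^6)^(1/3) = 149.5 mm.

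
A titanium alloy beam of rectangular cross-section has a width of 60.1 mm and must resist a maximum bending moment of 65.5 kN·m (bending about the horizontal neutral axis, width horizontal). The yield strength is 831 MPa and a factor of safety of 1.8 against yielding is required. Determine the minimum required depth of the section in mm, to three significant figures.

h = 119 mm

σ_allow = 831/1.8 = 461.7 MPa.
For a rectangular section σ = 6M/(bh²), so h² = 6M/(b σ_allow) = 6×6.5500×10^7/(60.1×461.7) = 14160 mm².
h = 119.0 mm.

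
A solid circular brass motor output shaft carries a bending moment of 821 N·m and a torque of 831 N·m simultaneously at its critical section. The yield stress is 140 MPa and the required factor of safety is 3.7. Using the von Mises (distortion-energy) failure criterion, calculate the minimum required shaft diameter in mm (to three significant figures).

σ_allow = σ_y/n = 140/3.7 = 37.84 MPa.
For a solid shaft σ_b = 32M/(πd³) and τ = 16T/(πd³), so the von Mises stress is σ' = (16/πd³)·√(4M²+3T²).
√(4M²+3T²) = √(4×(821000)² + 3×(831000)²) = 2.184×10^6 N·mm.
d³ = 16×2.184×10^6/(π×37.84) = 293900 mm³.
d = 66.49 mm.

d = 66.5 mm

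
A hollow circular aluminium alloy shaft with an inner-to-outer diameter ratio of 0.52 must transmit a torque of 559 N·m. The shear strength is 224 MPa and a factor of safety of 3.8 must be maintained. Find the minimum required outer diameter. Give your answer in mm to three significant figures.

τ_allow = 224/3.8 = 58.95 MPa.
For a hollow shaft τ = 16T/[πd_o³(1−k⁴)] with k = 0.52, so 1−k⁴ = 0.9269.
d_o³ = 16T/[π τ_allow (1−k⁴)] = 16×559000/(π×58.95×0.9269) = 52110 mm³.
d_o = 37.35 mm.

d_o = 37.4 mm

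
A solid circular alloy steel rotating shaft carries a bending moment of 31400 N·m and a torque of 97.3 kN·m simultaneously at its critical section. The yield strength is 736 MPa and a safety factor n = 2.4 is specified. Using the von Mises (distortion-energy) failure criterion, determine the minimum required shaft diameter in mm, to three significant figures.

d = 144 mm

σ_allow = σ_y/n = 736/2.4 = 306.7 MPa.
For a solid shaft σ_b = 32M/(πd³) and τ = 16T/(πd³), so the von Mises stress is σ' = (16/πd³)·√(4M²+3T²).
√(4M²+3T²) = √(4×(3.140×10^7)² + 3×(9.730×10^7)²) = 1.798×10^8 N·mm.
d³ = 16×1.798×10^8/(π×306.7) = 2.987×10^6 mm³.
d = 144.0 mm.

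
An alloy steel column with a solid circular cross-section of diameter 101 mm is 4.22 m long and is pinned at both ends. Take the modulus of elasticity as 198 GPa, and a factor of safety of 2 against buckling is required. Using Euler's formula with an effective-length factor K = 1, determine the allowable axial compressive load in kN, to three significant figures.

I = πd⁴/64 = π×101⁴/64 = 5.108×10^6 mm⁴.
Effective length L_e = KL = 1×4.22 m = 4220 mm.
Euler critical load P_cr = π²EI/L_e² = π²×198000×5.108×10^6/4220² = 560500 N.
P_allow = P_cr/n = 560500/2 = 280300 N.

P_allow = 280 kN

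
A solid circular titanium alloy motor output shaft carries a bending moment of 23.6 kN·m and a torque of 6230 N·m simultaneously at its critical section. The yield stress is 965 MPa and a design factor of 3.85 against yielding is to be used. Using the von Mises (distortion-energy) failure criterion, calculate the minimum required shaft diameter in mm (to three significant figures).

σ_allow = σ_y/n = 965/3.85 = 250.6 MPa.
For a solid shaft σ_b = 32M/(πd³) and τ = 16T/(πd³), so the von Mises stress is σ' = (16/πd³)·√(4M²+3T²).
√(4M²+3T²) = √(4×(2.360×10^7)² + 3×(6.230×10^6)²) = 4.842×10^7 N·mm.
d³ = 16×4.842×10^7/(π×250.6) = 983800 mm³.
d = 99.46 mm.

d = 99.5 mm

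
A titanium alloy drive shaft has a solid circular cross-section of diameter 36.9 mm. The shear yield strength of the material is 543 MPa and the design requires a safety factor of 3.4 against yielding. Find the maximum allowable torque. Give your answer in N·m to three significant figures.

τ_allow = 543/3.4 = 159.7 MPa.
For a solid shaft T_allow = τ_allow·πd³/16; πd³/16 = π×36.9³/16 = 9865 mm³.
T_allow = 159.7×9865 = 1.576×10^6 N·mm = 1576 N·m.

T_allow = 1580 N·m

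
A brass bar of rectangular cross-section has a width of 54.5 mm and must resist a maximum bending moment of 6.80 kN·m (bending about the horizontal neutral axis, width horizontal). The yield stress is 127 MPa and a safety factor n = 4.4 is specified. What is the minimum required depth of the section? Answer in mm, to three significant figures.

h = 161 mm

σ_allow = 127/4.4 = 28.86 MPa.
For a rectangular section σ = 6M/(bh²), so h² = 6M/(b σ_allow) = 6×6800000/(54.5×28.86) = 25940 mm².
h = 161.0 mm.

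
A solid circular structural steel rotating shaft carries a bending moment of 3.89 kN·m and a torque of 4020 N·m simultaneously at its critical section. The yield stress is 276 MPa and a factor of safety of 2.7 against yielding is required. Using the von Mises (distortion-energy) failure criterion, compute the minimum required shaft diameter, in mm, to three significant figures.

d = 80.4 mm

σ_allow = σ_y/n = 276/2.7 = 102.2 MPa.
For a solid shaft σ_b = 32M/(πd³) and τ = 16T/(πd³), so the von Mises stress is σ' = (16/πd³)·√(4M²+3T²).
√(4M²+3T²) = √(4×(3.890×10^6)² + 3×(4.020×10^6)²) = 1.044×10^7 N·mm.
d³ = 16×1.044×10^7/(π×102.2) = 520200 mm³.
d = 80.42 mm.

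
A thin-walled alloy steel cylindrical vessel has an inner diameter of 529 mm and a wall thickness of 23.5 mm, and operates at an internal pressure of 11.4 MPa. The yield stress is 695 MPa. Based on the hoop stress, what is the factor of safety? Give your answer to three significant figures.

σ_h = pD/(2t) = 11.4×529/(2×23.5) = 128.3 MPa.
n = 695/128.3 = 5.417.

n = 5.42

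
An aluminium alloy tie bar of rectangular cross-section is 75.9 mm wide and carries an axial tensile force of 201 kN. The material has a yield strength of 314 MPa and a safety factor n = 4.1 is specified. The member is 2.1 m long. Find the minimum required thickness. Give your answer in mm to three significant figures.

σ_allow = 314/4.1 = 76.59 MPa.
Required area A = F/σ_allow = 201000/76.59 = 2625 mm².
t = A/w = 2625/75.9 = 34.58 mm.

t = 34.6 mm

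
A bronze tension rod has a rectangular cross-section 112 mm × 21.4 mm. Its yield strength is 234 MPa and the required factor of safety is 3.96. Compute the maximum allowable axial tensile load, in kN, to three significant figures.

σ_allow = 234/3.96 = 59.09 MPa.
A = 112×21.4 = 2397 mm².
F_allow = σ_allow × A = 59.09×2397 = 141600 N.

F_allow = 142 kN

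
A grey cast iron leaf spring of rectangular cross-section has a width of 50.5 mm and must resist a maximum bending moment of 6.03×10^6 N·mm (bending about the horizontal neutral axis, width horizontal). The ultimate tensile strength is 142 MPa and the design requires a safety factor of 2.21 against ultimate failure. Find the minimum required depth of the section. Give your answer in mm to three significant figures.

h = 106 mm

σ_allow = 142/2.21 = 64.25 MPa.
For a rectangular section σ = 6M/(bh²), so h² = 6M/(b σ_allow) = 6×6030000/(50.5×64.25) = 11150 mm².
h = 105.6 mm.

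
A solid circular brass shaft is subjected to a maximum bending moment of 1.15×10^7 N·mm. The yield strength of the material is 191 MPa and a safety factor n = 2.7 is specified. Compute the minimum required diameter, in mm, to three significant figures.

σ_allow = 191/2.7 = 70.74 MPa.
For a solid circular section σ = 32M/(πd³), so d³ = 32M/(π σ_allow) = 32×1.1500×10^7/(π×70.74) = 1.656×10^6 mm³.
d = 118.3 mm.

d = 118 mm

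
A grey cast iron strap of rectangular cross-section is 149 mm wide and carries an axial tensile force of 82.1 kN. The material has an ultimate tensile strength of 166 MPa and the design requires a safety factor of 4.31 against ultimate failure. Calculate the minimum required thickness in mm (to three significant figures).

t = 14.3 mm

σ_allow = 166/4.31 = 38.52 MPa.
Required area A = F/σ_allow = 82100/38.52 = 2132 mm².
t = A/w = 2132/149 = 14.31 mm.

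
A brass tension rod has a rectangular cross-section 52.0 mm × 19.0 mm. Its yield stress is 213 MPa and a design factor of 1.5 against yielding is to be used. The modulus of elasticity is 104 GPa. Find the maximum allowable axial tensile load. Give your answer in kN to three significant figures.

σ_allow = 213/1.5 = 142.0 MPa.
A = 52.0×19.0 = 988.0 mm².
F_allow = σ_allow × A = 142.0×988.0 = 140300 N.

F_allow = 140 kN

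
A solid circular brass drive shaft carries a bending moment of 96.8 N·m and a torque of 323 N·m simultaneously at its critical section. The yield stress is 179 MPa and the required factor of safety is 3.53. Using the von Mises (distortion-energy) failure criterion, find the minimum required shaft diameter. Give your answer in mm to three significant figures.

σ_allow = σ_y/n = 179/3.53 = 50.71 MPa.
For a solid shaft σ_b = 32M/(πd³) and τ = 16T/(πd³), so the von Mises stress is σ' = (16/πd³)·√(4M²+3T²).
√(4M²+3T²) = √(4×(96800)² + 3×(323000)²) = 592000 N·mm.
d³ = 16×592000/(π×50.71) = 59460 mm³.
d = 39.03 mm.

d = 39.0 mm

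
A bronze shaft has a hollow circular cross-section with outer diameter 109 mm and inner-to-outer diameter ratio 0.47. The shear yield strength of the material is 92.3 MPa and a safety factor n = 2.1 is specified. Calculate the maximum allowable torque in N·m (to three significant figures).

τ_allow = 92.3/2.1 = 43.95 MPa.
For a hollow shaft T_allow = τ_allow·πd_o³(1−k⁴)/16 with 1−k⁴ = 0.9512, so πd_o³(1−k⁴)/16 = 241900 mm³.
T_allow = 43.95×241900 = 1.063×10^7 N·mm = 10630 N·m.

T_allow = 10600 N·m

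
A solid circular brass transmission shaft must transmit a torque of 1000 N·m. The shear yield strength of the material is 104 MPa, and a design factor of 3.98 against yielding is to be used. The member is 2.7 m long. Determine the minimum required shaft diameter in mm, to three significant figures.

Allowable shear stress τ_allow = 104/3.98 = 26.13 MPa.
For a solid shaft τ = 16T/(πd³), so d³ = 16T/(π τ_allow) = 16×1000000/(π×26.13) = 194900 mm³.
d = (194900)^(1/3) = 57.98 mm.

d = 58.0 mm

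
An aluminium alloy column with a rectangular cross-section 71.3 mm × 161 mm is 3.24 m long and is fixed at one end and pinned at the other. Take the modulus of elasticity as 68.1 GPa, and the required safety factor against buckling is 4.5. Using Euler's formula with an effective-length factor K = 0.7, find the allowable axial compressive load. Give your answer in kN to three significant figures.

P_allow = 141 kN

Buckling occurs about the weak axis: I_min = h·b³/12 = 161×71.3³/12 = 4.863×10^6 mm⁴ (b = 71.3 mm is the smaller dimension).
Effective length L_e = KL = 0.7×3.24 m = 2268 mm.
Euler critical load P_cr = π²EI/L_e² = π²×68100×4.863×10^6/2268² = 635400 N.
P_allow = P_cr/n = 635400/4.5 = 141200 N.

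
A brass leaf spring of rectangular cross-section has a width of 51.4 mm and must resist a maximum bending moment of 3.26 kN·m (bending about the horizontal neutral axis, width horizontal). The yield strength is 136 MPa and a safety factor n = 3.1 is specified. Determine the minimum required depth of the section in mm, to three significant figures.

h = 93.1 mm

σ_allow = 136/3.1 = 43.87 MPa.
For a rectangular section σ = 6M/(bh²), so h² = 6M/(b σ_allow) = 6×3260000/(51.4×43.87) = 8674 mm².
h = 93.14 mm.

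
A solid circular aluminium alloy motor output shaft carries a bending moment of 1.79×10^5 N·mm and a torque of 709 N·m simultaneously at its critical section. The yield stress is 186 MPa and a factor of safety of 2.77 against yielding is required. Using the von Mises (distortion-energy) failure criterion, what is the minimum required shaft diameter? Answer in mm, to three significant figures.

d = 45.9 mm

σ_allow = σ_y/n = 186/2.77 = 67.15 MPa.
For a solid shaft σ_b = 32M/(πd³) and τ = 16T/(πd³), so the von Mises stress is σ' = (16/πd³)·√(4M²+3T²).
√(4M²+3T²) = √(4×(179000)² + 3×(709000)²) = 1.279×10^6 N·mm.
d³ = 16×1.279×10^6/(π×67.15) = 97020 mm³.
d = 45.95 mm.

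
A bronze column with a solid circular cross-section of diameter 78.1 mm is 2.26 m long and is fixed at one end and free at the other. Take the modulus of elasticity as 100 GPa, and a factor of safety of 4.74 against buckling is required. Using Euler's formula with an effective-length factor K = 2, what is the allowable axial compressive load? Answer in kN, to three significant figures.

I = πd⁴/64 = π×78.1⁴/64 = 1.826×10^6 mm⁴.
Effective length L_e = KL = 2×2.26 m = 4520 mm.
Euler critical load P_cr = π²EI/L_e² = π²×100000×1.826×10^6/4520² = 88230 N.
P_allow = P_cr/n = 88230/4.74 = 18610 N.

P_allow = 18.6 kN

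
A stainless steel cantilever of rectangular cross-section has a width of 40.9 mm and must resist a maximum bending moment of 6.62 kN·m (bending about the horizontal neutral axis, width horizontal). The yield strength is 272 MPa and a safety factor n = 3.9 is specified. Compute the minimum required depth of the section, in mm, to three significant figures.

h = 118 mm

σ_allow = 272/3.9 = 69.74 MPa.
For a rectangular section σ = 6M/(bh²), so h² = 6M/(b σ_allow) = 6×6620000/(40.9×69.74) = 13920 mm².
h = 118.0 mm.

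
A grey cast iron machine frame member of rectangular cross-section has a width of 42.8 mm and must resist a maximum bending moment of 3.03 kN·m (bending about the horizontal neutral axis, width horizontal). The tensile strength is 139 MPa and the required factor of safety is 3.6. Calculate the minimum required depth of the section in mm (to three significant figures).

h = 105 mm

σ_allow = 139/3.6 = 38.61 MPa.
For a rectangular section σ = 6M/(bh²), so h² = 6M/(b σ_allow) = 6×3030000/(42.8×38.61) = 11000 mm².
h = 104.9 mm.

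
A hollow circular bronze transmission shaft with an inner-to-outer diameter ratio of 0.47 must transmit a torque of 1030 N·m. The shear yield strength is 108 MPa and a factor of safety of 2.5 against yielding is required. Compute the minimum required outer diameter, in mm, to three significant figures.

d_o = 50.4 mm

τ_allow = 108/2.5 = 43.20 MPa.
For a hollow shaft τ = 16T/[πd_o³(1−k⁴)] with k = 0.47, so 1−k⁴ = 0.9512.
d_o³ = 16T/[π τ_allow (1−k⁴)] = 16×1030000/(π×43.20×0.9512) = 127700 mm³.
d_o = 50.35 mm.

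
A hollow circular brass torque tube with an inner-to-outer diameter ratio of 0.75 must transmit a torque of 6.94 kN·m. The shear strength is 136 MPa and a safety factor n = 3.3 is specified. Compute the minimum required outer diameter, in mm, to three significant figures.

τ_allow = 136/3.3 = 41.21 MPa.
For a hollow shaft τ = 16T/[πd_o³(1−k⁴)] with k = 0.75, so 1−k⁴ = 0.6836.
d_o³ = 16T/[π τ_allow (1−k⁴)] = 16×6940000/(π×41.21×0.6836) = 1.255×10^6 mm³.
d_o = 107.9 mm.

d_o = 108 mm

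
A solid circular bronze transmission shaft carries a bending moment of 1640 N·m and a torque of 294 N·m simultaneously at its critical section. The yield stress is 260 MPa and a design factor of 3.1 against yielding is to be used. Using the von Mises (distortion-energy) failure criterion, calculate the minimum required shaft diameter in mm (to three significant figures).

σ_allow = σ_y/n = 260/3.1 = 83.87 MPa.
For a solid shaft σ_b = 32M/(πd³) and τ = 16T/(πd³), so the von Mises stress is σ' = (16/πd³)·√(4M²+3T²).
√(4M²+3T²) = √(4×(1.640×10^6)² + 3×(294000)²) = 3.319×10^6 N·mm.
d³ = 16×3.319×10^6/(π×83.87) = 201600 mm³.
d = 58.63 mm.

d = 58.6 mm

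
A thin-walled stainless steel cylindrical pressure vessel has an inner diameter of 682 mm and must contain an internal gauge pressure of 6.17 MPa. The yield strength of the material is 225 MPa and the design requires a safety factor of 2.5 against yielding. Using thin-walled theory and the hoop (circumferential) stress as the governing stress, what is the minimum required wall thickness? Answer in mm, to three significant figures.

σ_allow = 225/2.5 = 90.00 MPa.
Hoop stress σ_h = pD/(2t), so t = pD/(2σ_allow) = 6.17×682/(2×90.00) = 23.38 mm.

t = 23.4 mm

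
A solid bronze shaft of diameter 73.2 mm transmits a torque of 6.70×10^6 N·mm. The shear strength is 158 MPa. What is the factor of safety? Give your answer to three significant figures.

n = 1.82

τ = 16T/(πd³) = 16×6700000/(π×73.2³) = 87.00 MPa.
n = τ_limit/τ = 158/87.00 = 1.816.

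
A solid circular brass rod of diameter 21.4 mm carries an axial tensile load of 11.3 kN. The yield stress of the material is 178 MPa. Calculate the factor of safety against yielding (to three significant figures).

A = πd²/4 = 359.7 mm².
σ = F/A = 11300/359.7 = 31.42 MPa.
n = 178/31.42 = 5.666.

n = 5.67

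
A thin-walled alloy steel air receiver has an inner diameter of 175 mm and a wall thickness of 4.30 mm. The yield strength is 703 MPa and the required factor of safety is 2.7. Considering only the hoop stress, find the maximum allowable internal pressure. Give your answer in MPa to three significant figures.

σ_allow = 703/2.7 = 260.4 MPa.
σ_h = pD/(2t) → p_allow = 2σ_allow t/D = 2×260.4×4.30/175 = 12.80 MPa.

p_allow = 12.8 MPa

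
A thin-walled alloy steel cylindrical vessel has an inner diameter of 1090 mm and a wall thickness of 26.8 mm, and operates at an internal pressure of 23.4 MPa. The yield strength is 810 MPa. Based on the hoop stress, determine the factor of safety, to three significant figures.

σ_h = pD/(2t) = 23.4×1090/(2×26.8) = 475.9 MPa.
n = 810/475.9 = 1.702.

n = 1.70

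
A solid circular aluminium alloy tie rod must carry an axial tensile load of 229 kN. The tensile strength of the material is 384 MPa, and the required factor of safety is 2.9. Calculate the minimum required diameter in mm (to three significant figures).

d = 46.9 mm

Allowable stress σ_allow = 384/2.9 = 132.4 MPa.
Required area A = F/σ_allow = 229000/132.4 = 1729 mm².
A = πd²/4 → d = √(4A/π) = 46.93 mm.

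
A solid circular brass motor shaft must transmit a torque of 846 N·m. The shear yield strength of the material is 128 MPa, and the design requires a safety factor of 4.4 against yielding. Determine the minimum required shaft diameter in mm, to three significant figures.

d = 52.9 mm

Allowable shear stress τ_allow = 128/4.4 = 29.09 MPa.
For a solid shaft τ = 16T/(πd³), so d³ = 16T/(π τ_allow) = 16×846000/(π×29.09) = 148100 mm³.
d = (148100)^(1/3) = 52.91 mm.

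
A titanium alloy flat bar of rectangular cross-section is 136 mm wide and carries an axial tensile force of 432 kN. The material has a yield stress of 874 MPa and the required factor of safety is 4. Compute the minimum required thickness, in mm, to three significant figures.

σ_allow = 874/4 = 218.5 MPa.
Required area A = F/σ_allow = 432000/218.5 = 1977 mm².
t = A/w = 1977/136 = 14.54 mm.

t = 14.5 mm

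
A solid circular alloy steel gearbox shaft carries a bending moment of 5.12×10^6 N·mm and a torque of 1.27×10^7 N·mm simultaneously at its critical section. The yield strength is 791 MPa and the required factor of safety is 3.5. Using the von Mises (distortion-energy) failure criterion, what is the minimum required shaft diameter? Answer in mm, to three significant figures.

σ_allow = σ_y/n = 791/3.5 = 226.0 MPa.
For a solid shaft σ_b = 32M/(πd³) and τ = 16T/(πd³), so the von Mises stress is σ' = (16/πd³)·√(4M²+3T²).
√(4M²+3T²) = √(4×(5.120×10^6)² + 3×(1.270×10^7)²) = 2.426×10^7 N·mm.
d³ = 16×2.426×10^7/(π×226.0) = 546800 mm³.
d = 81.77 mm.

d = 81.8 mm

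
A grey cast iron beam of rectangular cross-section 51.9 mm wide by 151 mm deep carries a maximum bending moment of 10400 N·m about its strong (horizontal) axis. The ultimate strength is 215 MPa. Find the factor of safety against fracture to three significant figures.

Section modulus S = bh²/6 = 51.9×151²/6 = 197200 mm³.
σ = M/S = 1.0400×10^7/197200 = 52.73 MPa.
n = 215/52.73 = 4.077.

n = 4.08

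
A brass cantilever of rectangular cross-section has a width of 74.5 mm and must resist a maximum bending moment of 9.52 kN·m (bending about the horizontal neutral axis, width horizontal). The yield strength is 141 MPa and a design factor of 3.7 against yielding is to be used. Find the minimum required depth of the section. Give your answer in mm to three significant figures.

σ_allow = 141/3.7 = 38.11 MPa.
For a rectangular section σ = 6M/(bh²), so h² = 6M/(b σ_allow) = 6×9520000/(74.5×38.11) = 20120 mm².
h = 141.8 mm.

h = 142 mm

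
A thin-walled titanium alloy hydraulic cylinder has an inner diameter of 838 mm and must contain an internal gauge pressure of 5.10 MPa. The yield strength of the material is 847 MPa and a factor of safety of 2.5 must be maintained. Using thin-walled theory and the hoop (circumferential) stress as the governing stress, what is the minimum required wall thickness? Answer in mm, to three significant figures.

t = 6.31 mm

σ_allow = 847/2.5 = 338.8 MPa.
Hoop stress σ_h = pD/(2t), so t = pD/(2σ_allow) = 5.10×838/(2×338.8) = 6.307 mm.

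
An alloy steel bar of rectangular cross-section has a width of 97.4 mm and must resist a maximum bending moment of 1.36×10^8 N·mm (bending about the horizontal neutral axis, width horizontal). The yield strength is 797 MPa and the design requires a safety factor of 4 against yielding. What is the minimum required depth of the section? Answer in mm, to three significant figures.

σ_allow = 797/4 = 199.2 MPa.
For a rectangular section σ = 6M/(bh²), so h² = 6M/(b σ_allow) = 6×1.3600×10^8/(97.4×199.2) = 42050 mm².
h = 205.1 mm.

h = 205 mm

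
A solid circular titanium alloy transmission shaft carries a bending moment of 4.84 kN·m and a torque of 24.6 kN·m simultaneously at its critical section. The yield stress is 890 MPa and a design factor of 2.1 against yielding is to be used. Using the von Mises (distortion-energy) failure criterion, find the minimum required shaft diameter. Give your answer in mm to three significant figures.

d = 80.7 mm

σ_allow = σ_y/n = 890/2.1 = 423.8 MPa.
For a solid shaft σ_b = 32M/(πd³) and τ = 16T/(πd³), so the von Mises stress is σ' = (16/πd³)·√(4M²+3T²).
√(4M²+3T²) = √(4×(4.840×10^6)² + 3×(2.460×10^7)²) = 4.369×10^7 N·mm.
d³ = 16×4.369×10^7/(π×423.8) = 525100 mm³.
d = 80.68 mm.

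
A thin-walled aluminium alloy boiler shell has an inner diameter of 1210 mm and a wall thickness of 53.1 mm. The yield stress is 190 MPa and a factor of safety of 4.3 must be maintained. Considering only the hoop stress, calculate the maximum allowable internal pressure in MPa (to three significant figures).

σ_allow = 190/4.3 = 44.19 MPa.
σ_h = pD/(2t) → p_allow = 2σ_allow t/D = 2×44.19×53.1/1210 = 3.878 MPa.

p_allow = 3.88 MPa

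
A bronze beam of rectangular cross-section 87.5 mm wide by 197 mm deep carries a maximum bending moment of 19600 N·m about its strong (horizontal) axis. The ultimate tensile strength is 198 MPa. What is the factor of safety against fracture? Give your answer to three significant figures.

Section modulus S = bh²/6 = 87.5×197²/6 = 566000 mm³.
σ = M/S = 1.9600×10^7/566000 = 34.63 MPa.
n = 198/34.63 = 5.717.

n = 5.72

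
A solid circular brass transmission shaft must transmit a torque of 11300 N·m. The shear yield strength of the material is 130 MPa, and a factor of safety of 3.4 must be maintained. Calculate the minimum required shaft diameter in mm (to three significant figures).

d = 115 mm

Allowable shear stress τ_allow = 130/3.4 = 38.24 MPa.
For a solid shaft τ = 16T/(πd³), so d³ = 16T/(π τ_allow) = 16×1.1300×10^7/(π×38.24) = 1.505×10^6 mm³.
d = (1.505×10^6)^(1/3) = 114.6 mm.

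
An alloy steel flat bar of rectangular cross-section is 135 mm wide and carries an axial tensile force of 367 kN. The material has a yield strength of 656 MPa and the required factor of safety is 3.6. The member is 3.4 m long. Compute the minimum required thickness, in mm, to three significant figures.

σ_allow = 656/3.6 = 182.2 MPa.
Required area A = F/σ_allow = 367000/182.2 = 2014 mm².
t = A/w = 2014/135 = 14.92 mm.

t = 14.9 mm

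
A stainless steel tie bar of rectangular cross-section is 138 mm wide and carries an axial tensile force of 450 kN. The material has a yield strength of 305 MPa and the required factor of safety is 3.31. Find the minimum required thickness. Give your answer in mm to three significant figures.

σ_allow = 305/3.31 = 92.15 MPa.
Required area A = F/σ_allow = 450000/92.15 = 4884 mm².
t = A/w = 4884/138 = 35.39 mm.

t = 35.4 mm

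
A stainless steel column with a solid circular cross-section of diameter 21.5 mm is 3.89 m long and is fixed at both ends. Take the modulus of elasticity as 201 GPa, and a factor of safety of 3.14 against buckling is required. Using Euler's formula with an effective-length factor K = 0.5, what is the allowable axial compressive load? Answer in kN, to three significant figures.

I = πd⁴/64 = π×21.5⁴/64 = 10490 mm⁴.
Effective length L_e = KL = 0.5×3.89 m = 1945 mm.
Euler critical load P_cr = π²EI/L_e² = π²×201000×10490/1945² = 5500 N.
P_allow = P_cr/n = 5500/3.14 = 1752 N.

P_allow = 1.75 kN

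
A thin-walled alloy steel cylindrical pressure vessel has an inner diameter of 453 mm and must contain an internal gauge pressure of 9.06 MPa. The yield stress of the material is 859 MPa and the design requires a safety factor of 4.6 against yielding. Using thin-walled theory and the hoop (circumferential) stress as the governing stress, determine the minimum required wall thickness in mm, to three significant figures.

t = 11.0 mm

σ_allow = 859/4.6 = 186.7 MPa.
Hoop stress σ_h = pD/(2t), so t = pD/(2σ_allow) = 9.06×453/(2×186.7) = 10.99 mm.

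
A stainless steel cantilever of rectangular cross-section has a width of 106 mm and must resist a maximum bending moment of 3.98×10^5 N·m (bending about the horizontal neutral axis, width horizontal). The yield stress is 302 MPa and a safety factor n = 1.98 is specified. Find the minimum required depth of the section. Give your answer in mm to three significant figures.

h = 384 mm

σ_allow = 302/1.98 = 152.5 MPa.
For a rectangular section σ = 6M/(bh²), so h² = 6M/(b σ_allow) = 6×3.9800×10^8/(106×152.5) = 147700 mm².
h = 384.3 mm.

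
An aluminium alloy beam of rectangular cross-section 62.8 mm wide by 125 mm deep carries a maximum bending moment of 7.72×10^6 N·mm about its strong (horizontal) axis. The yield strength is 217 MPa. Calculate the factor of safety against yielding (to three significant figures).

n = 4.60

Section modulus S = bh²/6 = 62.8×125²/6 = 163500 mm³.
σ = M/S = 7720000/163500 = 47.21 MPa.
n = 217/47.21 = 4.597.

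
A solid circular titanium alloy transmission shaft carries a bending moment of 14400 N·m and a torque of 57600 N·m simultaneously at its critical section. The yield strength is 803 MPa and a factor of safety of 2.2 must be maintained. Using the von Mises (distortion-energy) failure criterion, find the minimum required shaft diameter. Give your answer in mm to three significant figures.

d = 113 mm

σ_allow = σ_y/n = 803/2.2 = 365.0 MPa.
For a solid shaft σ_b = 32M/(πd³) and τ = 16T/(πd³), so the von Mises stress is σ' = (16/πd³)·√(4M²+3T²).
√(4M²+3T²) = √(4×(1.440×10^7)² + 3×(5.760×10^7)²) = 1.038×10^8 N·mm.
d³ = 16×1.038×10^8/(π×365.0) = 1.449×10^6 mm³.
d = 113.2 mm.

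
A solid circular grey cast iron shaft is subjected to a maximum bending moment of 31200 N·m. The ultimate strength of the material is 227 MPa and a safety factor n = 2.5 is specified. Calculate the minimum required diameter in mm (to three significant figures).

d = 152 mm

σ_allow = 227/2.5 = 90.80 MPa.
For a solid circular section σ = 32M/(πd³), so d³ = 32M/(π σ_allow) = 32×3.1200×10^7/(π×90.80) = 3.500×10^6 mm³.
d = 151.8 mm.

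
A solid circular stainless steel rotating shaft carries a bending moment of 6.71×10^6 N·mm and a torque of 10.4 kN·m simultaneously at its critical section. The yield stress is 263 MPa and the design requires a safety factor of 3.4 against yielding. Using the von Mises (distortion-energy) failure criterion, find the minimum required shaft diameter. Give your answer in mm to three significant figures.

σ_allow = σ_y/n = 263/3.4 = 77.35 MPa.
For a solid shaft σ_b = 32M/(πd³) and τ = 16T/(πd³), so the von Mises stress is σ' = (16/πd³)·√(4M²+3T²).
√(4M²+3T²) = √(4×(6.710×10^6)² + 3×(1.040×10^7)²) = 2.246×10^7 N·mm.
d³ = 16×2.246×10^7/(π×77.35) = 1.479×10^6 mm³.
d = 113.9 mm.

d = 114 mm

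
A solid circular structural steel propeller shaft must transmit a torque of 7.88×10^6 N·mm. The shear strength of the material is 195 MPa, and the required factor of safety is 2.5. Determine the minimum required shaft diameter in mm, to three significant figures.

d = 80.1 mm

Allowable shear stress τ_allow = 195/2.5 = 78.00 MPa.
For a solid shaft τ = 16T/(πd³), so d³ = 16T/(π τ_allow) = 16×7880000/(π×78.00) = 514500 mm³.
d = (514500)^(1/3) = 80.13 mm.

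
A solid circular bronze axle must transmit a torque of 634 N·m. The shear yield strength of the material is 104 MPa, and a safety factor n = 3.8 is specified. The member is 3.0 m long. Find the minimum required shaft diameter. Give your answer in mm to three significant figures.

Allowable shear stress τ_allow = 104/3.8 = 27.37 MPa.
For a solid shaft τ = 16T/(πd³), so d³ = 16T/(π τ_allow) = 16×634000/(π×27.37) = 118000 mm³.
d = (118000)^(1/3) = 49.05 mm.

d = 49.0 mm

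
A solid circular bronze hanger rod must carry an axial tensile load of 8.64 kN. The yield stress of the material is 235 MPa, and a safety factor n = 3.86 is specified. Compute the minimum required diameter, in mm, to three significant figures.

d = 13.4 mm

Allowable stress σ_allow = 235/3.86 = 60.88 MPa.
Required area A = F/σ_allow = 8640.0/60.88 = 141.9 mm².
A = πd²/4 → d = √(4A/π) = 13.44 mm.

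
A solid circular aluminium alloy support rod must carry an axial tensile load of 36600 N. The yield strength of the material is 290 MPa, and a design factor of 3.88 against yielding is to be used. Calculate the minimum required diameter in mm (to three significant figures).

Allowable stress σ_allow = 290/3.88 = 74.74 MPa.
Required area A = F/σ_allow = 36600/74.74 = 489.7 mm².
A = πd²/4 → d = √(4A/π) = 24.97 mm.

d = 25.0 mm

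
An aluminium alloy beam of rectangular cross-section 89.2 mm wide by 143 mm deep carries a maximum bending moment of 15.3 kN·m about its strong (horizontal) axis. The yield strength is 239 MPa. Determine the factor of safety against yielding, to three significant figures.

Section modulus S = bh²/6 = 89.2×143²/6 = 304000 mm³.
σ = M/S = 1.5300×10^7/304000 = 50.33 MPa.
n = 239/50.33 = 4.749.

n = 4.75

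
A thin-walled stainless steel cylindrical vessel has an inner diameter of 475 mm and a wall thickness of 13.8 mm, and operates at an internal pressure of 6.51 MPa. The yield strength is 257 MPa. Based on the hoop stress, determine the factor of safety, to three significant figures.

σ_h = pD/(2t) = 6.51×475/(2×13.8) = 112.0 MPa.
n = 257/112.0 = 2.294.

n = 2.29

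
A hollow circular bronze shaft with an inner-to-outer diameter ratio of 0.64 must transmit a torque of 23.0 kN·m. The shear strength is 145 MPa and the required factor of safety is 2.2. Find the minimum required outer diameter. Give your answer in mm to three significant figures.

d_o = 129 mm

τ_allow = 145/2.2 = 65.91 MPa.
For a hollow shaft τ = 16T/[πd_o³(1−k⁴)] with k = 0.64, so 1−k⁴ = 0.8322.
d_o³ = 16T/[π τ_allow (1−k⁴)] = 16×2.3000×10^7/(π×65.91×0.8322) = 2.136×10^6 mm³.
d_o = 128.8 mm.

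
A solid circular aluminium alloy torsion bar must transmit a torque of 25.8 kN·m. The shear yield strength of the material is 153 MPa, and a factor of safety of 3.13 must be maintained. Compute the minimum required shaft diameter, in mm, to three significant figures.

d = 139 mm

Allowable shear stress τ_allow = 153/3.13 = 48.88 MPa.
For a solid shaft τ = 16T/(πd³), so d³ = 16T/(π τ_allow) = 16×2.5800×10^7/(π×48.88) = 2.688×10^6 mm³.
d = (2.688×10^6)^(1/3) = 139.0 mm.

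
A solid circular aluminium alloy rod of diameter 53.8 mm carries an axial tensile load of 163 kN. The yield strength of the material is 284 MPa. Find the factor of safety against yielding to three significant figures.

n = 3.96

A = πd²/4 = 2273 mm².
σ = F/A = 163000/2273 = 71.70 MPa.
n = 284/71.70 = 3.961.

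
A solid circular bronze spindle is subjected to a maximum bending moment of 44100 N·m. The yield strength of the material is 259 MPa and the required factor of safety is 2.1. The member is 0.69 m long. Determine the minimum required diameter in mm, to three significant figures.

σ_allow = 259/2.1 = 123.3 MPa.
For a solid circular section σ = 32M/(πd³), so d³ = 32M/(π σ_allow) = 32×4.4100×10^7/(π×123.3) = 3.642×10^6 mm³.
d = 153.9 mm.

d = 154 mm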